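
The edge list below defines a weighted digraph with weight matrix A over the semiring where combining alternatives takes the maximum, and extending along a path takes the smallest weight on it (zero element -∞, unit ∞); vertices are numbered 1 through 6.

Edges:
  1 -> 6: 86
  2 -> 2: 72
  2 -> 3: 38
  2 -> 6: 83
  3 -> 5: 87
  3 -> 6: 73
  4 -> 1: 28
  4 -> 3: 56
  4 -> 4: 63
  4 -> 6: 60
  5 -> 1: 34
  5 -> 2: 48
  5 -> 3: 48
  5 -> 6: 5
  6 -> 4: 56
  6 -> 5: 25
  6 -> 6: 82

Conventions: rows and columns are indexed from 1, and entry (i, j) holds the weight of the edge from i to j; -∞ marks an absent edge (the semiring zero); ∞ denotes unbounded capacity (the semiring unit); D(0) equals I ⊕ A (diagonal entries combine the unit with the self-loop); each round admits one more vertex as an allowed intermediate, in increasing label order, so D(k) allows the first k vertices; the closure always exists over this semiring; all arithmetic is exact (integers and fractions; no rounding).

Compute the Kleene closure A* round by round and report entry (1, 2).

D(0):
  [∞, -∞, -∞, -∞, -∞, 86]
  [-∞, ∞, 38, -∞, -∞, 83]
  [-∞, -∞, ∞, -∞, 87, 73]
  [28, -∞, 56, ∞, -∞, 60]
  [34, 48, 48, -∞, ∞, 5]
  [-∞, -∞, -∞, 56, 25, ∞]
D(1):
  [∞, -∞, -∞, -∞, -∞, 86]
  [-∞, ∞, 38, -∞, -∞, 83]
  [-∞, -∞, ∞, -∞, 87, 73]
  [28, -∞, 56, ∞, -∞, 60]
  [34, 48, 48, -∞, ∞, 34]
  [-∞, -∞, -∞, 56, 25, ∞]
D(2):
  [∞, -∞, -∞, -∞, -∞, 86]
  [-∞, ∞, 38, -∞, -∞, 83]
  [-∞, -∞, ∞, -∞, 87, 73]
  [28, -∞, 56, ∞, -∞, 60]
  [34, 48, 48, -∞, ∞, 48]
  [-∞, -∞, -∞, 56, 25, ∞]
D(3):
  [∞, -∞, -∞, -∞, -∞, 86]
  [-∞, ∞, 38, -∞, 38, 83]
  [-∞, -∞, ∞, -∞, 87, 73]
  [28, -∞, 56, ∞, 56, 60]
  [34, 48, 48, -∞, ∞, 48]
  [-∞, -∞, -∞, 56, 25, ∞]
D(4):
  [∞, -∞, -∞, -∞, -∞, 86]
  [-∞, ∞, 38, -∞, 38, 83]
  [-∞, -∞, ∞, -∞, 87, 73]
  [28, -∞, 56, ∞, 56, 60]
  [34, 48, 48, -∞, ∞, 48]
  [28, -∞, 56, 56, 56, ∞]
D(5):
  [∞, -∞, -∞, -∞, -∞, 86]
  [34, ∞, 38, -∞, 38, 83]
  [34, 48, ∞, -∞, 87, 73]
  [34, 48, 56, ∞, 56, 60]
  [34, 48, 48, -∞, ∞, 48]
  [34, 48, 56, 56, 56, ∞]
D(6):
  [∞, 48, 56, 56, 56, 86]
  [34, ∞, 56, 56, 56, 83]
  [34, 48, ∞, 56, 87, 73]
  [34, 48, 56, ∞, 56, 60]
  [34, 48, 48, 48, ∞, 48]
  [34, 48, 56, 56, 56, ∞]
Answer: A*[1][2] = 48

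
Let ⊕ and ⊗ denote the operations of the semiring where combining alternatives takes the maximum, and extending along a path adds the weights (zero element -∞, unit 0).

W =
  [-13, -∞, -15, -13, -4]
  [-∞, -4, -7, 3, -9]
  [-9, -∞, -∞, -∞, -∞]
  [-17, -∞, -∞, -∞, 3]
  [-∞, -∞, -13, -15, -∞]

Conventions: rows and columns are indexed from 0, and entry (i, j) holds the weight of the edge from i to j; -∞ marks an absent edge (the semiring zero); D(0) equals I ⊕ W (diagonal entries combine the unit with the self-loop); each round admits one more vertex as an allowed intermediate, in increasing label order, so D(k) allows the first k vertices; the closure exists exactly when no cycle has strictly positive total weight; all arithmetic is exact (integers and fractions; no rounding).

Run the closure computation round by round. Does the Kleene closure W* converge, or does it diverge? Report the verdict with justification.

D(0):
  [0, -∞, -15, -13, -4]
  [-∞, 0, -7, 3, -9]
  [-9, -∞, 0, -∞, -∞]
  [-17, -∞, -∞, 0, 3]
  [-∞, -∞, -13, -15, 0]
D(1):
  [0, -∞, -15, -13, -4]
  [-∞, 0, -7, 3, -9]
  [-9, -∞, 0, -22, -13]
  [-17, -∞, -32, 0, 3]
  [-∞, -∞, -13, -15, 0]
D(2):
  [0, -∞, -15, -13, -4]
  [-∞, 0, -7, 3, -9]
  [-9, -∞, 0, -22, -13]
  [-17, -∞, -32, 0, 3]
  [-∞, -∞, -13, -15, 0]
D(3):
  [0, -∞, -15, -13, -4]
  [-16, 0, -7, 3, -9]
  [-9, -∞, 0, -22, -13]
  [-17, -∞, -32, 0, 3]
  [-22, -∞, -13, -15, 0]
D(4):
  [0, -∞, -15, -13, -4]
  [-14, 0, -7, 3, 6]
  [-9, -∞, 0, -22, -13]
  [-17, -∞, -32, 0, 3]
  [-22, -∞, -13, -15, 0]
D(5):
  [0, -∞, -15, -13, -4]
  [-14, 0, -7, 3, 6]
  [-9, -∞, 0, -22, -13]
  [-17, -∞, -10, 0, 3]
  [-22, -∞, -13, -15, 0]
Key observation: every diagonal entry stays at the unit through all rounds, so no improving cycle exists.
Answer: CONVERGES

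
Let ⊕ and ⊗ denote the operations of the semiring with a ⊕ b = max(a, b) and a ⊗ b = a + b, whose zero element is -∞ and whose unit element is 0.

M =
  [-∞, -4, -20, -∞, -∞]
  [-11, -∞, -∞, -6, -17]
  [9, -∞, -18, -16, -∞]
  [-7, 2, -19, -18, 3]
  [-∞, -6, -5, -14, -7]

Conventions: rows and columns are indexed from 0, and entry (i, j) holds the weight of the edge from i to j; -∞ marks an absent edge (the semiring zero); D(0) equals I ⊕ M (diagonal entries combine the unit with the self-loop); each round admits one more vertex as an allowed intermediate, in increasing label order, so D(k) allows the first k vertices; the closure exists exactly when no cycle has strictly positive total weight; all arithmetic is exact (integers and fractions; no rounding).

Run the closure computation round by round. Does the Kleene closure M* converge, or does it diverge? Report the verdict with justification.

D(0):
  [0, -4, -20, -∞, -∞]
  [-11, 0, -∞, -6, -17]
  [9, -∞, 0, -16, -∞]
  [-7, 2, -19, 0, 3]
  [-∞, -6, -5, -14, 0]
D(1):
  [0, -4, -20, -∞, -∞]
  [-11, 0, -31, -6, -17]
  [9, 5, 0, -16, -∞]
  [-7, 2, -19, 0, 3]
  [-∞, -6, -5, -14, 0]
D(2):
  [0, -4, -20, -10, -21]
  [-11, 0, -31, -6, -17]
  [9, 5, 0, -1, -12]
  [-7, 2, -19, 0, 3]
  [-17, -6, -5, -12, 0]
D(3):
  [0, -4, -20, -10, -21]
  [-11, 0, -31, -6, -17]
  [9, 5, 0, -1, -12]
  [-7, 2, -19, 0, 3]
  [4, 0, -5, -6, 0]
D(4):
  [0, -4, -20, -10, -7]
  [-11, 0, -25, -6, -3]
  [9, 5, 0, -1, 2]
  [-7, 2, -19, 0, 3]
  [4, 0, -5, -6, 0]
D(5):
  [0, -4, -12, -10, -7]
  [1, 0, -8, -6, -3]
  [9, 5, 0, -1, 2]
  [7, 3, -2, 0, 3]
  [4, 0, -5, -6, 0]
Key observation: every diagonal entry stays at the unit through all rounds, so no improving cycle exists.
Answer: CONVERGES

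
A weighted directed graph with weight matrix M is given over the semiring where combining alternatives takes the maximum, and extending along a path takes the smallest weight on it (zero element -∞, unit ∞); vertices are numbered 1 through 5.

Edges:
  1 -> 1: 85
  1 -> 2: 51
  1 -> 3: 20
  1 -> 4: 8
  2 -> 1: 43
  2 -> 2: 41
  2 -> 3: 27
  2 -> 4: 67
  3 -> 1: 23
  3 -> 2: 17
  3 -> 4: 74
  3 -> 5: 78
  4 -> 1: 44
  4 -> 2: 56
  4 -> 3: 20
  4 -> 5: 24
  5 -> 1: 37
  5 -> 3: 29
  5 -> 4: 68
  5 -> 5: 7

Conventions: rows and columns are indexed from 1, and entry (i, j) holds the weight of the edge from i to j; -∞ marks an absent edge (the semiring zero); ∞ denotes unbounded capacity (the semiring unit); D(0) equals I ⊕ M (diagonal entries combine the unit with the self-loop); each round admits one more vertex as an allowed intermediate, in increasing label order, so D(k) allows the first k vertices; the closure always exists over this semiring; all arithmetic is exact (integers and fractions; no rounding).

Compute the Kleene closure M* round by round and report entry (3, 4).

D(0):
  [∞, 51, 20, 8, -∞]
  [43, ∞, 27, 67, -∞]
  [23, 17, ∞, 74, 78]
  [44, 56, 20, ∞, 24]
  [37, -∞, 29, 68, ∞]
D(1):
  [∞, 51, 20, 8, -∞]
  [43, ∞, 27, 67, -∞]
  [23, 23, ∞, 74, 78]
  [44, 56, 20, ∞, 24]
  [37, 37, 29, 68, ∞]
D(2):
  [∞, 51, 27, 51, -∞]
  [43, ∞, 27, 67, -∞]
  [23, 23, ∞, 74, 78]
  [44, 56, 27, ∞, 24]
  [37, 37, 29, 68, ∞]
D(3):
  [∞, 51, 27, 51, 27]
  [43, ∞, 27, 67, 27]
  [23, 23, ∞, 74, 78]
  [44, 56, 27, ∞, 27]
  [37, 37, 29, 68, ∞]
D(4):
  [∞, 51, 27, 51, 27]
  [44, ∞, 27, 67, 27]
  [44, 56, ∞, 74, 78]
  [44, 56, 27, ∞, 27]
  [44, 56, 29, 68, ∞]
D(5):
  [∞, 51, 27, 51, 27]
  [44, ∞, 27, 67, 27]
  [44, 56, ∞, 74, 78]
  [44, 56, 27, ∞, 27]
  [44, 56, 29, 68, ∞]
Answer: M*[3][4] = 74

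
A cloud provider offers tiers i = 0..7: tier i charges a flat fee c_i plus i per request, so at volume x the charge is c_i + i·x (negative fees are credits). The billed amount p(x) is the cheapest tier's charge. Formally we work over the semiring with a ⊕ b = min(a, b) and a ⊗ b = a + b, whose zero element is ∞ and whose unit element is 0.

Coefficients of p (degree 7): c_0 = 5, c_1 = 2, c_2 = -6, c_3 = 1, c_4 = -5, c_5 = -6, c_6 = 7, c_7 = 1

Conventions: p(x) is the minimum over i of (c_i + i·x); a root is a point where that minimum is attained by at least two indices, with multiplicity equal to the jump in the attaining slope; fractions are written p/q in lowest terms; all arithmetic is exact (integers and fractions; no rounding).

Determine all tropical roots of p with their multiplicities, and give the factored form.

hull edge (i=0, c=5) to (i=2, c=-6): slope -11/2, span 2
hull edge (i=2, c=-6) to (i=5, c=-6): slope 0, span 3
hull edge (i=5, c=-6) to (i=7, c=1): slope 7/2, span 2
Factored form: p(x) = 1 ⊗ (x ⊕ (-7/2)) ⊗ (x ⊕ (-7/2)) ⊗ (x ⊕ 0) ⊗ (x ⊕ 0) ⊗ (x ⊕ 0) ⊗ (x ⊕ 11/2) ⊗ (x ⊕ 11/2)
Answer: roots = -7/2 (mult 2), 0 (mult 3), 11/2 (mult 2)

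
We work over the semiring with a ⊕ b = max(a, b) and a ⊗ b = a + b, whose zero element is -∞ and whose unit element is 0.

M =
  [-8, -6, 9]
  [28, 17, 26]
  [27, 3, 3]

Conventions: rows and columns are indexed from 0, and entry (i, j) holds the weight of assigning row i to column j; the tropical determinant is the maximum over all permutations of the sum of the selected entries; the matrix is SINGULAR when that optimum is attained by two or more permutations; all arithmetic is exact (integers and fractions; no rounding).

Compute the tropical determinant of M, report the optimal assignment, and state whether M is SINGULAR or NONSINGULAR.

σ = (0, 1, 2): (-8) + 17 + 3 = 12
σ = (0, 2, 1): (-8) + 26 + 3 = 21
σ = (1, 0, 2): (-6) + 28 + 3 = 25
σ = (1, 2, 0): (-6) + 26 + 27 = 47
σ = (2, 0, 1): 9 + 28 + 3 = 40
σ = (2, 1, 0): 9 + 17 + 27 = 53
Optimal value attained by: σ = (2, 1, 0).
Answer: det⊕(M) = 53; verdict: NONSINGULAR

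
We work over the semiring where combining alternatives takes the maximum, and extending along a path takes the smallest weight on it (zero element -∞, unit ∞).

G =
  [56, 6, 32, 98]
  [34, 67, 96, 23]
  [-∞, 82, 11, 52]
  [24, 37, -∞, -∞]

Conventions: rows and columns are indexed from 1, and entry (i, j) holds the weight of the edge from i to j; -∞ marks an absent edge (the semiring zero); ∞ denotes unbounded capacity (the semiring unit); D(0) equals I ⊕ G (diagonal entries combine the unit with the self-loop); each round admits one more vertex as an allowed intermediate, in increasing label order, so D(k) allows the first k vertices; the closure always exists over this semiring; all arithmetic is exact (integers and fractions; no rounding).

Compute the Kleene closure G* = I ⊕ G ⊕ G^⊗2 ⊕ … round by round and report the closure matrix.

D(0):
  [∞, 6, 32, 98]
  [34, ∞, 96, 23]
  [-∞, 82, ∞, 52]
  [24, 37, -∞, ∞]
D(1):
  [∞, 6, 32, 98]
  [34, ∞, 96, 34]
  [-∞, 82, ∞, 52]
  [24, 37, 24, ∞]
D(2):
  [∞, 6, 32, 98]
  [34, ∞, 96, 34]
  [34, 82, ∞, 52]
  [34, 37, 37, ∞]
D(3):
  [∞, 32, 32, 98]
  [34, ∞, 96, 52]
  [34, 82, ∞, 52]
  [34, 37, 37, ∞]
D(4):
  [∞, 37, 37, 98]
  [34, ∞, 96, 52]
  [34, 82, ∞, 52]
  [34, 37, 37, ∞]
Answer: G* = [[∞, 37, 37, 98], [34, ∞, 96, 52], [34, 82, ∞, 52], [34, 37, 37, ∞]]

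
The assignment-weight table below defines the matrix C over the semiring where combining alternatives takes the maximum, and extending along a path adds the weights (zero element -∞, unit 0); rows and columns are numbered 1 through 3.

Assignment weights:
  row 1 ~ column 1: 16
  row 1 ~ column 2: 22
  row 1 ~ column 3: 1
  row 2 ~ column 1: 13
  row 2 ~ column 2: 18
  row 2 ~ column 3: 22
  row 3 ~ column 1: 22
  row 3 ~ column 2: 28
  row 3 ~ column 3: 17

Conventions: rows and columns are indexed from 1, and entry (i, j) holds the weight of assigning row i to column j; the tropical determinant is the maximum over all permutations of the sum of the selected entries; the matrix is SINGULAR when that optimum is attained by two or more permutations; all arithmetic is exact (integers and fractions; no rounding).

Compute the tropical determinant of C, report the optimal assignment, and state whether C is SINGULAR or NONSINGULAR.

σ = (1, 2, 3): 16 + 18 + 17 = 51
σ = (1, 3, 2): 16 + 22 + 28 = 66
σ = (2, 1, 3): 22 + 13 + 17 = 52
σ = (2, 3, 1): 22 + 22 + 22 = 66
σ = (3, 1, 2): 1 + 13 + 28 = 42
σ = (3, 2, 1): 1 + 18 + 22 = 41
Optimal value attained by: σ = (1, 3, 2).
Answer: det⊕(C) = 66; verdict: SINGULAR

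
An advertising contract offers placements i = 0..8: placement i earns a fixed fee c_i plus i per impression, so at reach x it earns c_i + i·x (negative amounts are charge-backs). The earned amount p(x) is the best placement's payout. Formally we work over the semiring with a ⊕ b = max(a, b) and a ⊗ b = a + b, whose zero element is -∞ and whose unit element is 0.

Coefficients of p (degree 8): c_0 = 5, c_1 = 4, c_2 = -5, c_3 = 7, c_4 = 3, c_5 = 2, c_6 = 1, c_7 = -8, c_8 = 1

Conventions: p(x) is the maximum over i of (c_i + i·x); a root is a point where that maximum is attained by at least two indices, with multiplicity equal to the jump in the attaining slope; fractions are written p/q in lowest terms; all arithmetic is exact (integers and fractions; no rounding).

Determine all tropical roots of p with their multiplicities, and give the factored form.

hull edge (i=0, c=5) to (i=3, c=7): slope 2/3, span 3
hull edge (i=3, c=7) to (i=8, c=1): slope -6/5, span 5
Factored form: p(x) = 1 ⊗ (x ⊕ (-2/3)) ⊗ (x ⊕ (-2/3)) ⊗ (x ⊕ (-2/3)) ⊗ (x ⊕ 6/5) ⊗ (x ⊕ 6/5) ⊗ (x ⊕ 6/5) ⊗ (x ⊕ 6/5) ⊗ (x ⊕ 6/5)
Answer: roots = -2/3 (mult 3), 6/5 (mult 5)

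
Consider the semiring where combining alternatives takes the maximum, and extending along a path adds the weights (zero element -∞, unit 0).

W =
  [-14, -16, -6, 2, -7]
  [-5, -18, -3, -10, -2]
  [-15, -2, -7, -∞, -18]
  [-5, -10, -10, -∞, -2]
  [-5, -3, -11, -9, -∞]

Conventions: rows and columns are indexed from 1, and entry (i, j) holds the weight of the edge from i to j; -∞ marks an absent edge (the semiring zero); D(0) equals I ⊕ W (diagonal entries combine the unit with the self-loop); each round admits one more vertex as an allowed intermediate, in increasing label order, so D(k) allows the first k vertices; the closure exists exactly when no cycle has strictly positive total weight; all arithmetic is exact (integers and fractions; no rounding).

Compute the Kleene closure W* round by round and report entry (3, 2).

D(0):
  [0, -16, -6, 2, -7]
  [-5, 0, -3, -10, -2]
  [-15, -2, 0, -∞, -18]
  [-5, -10, -10, 0, -2]
  [-5, -3, -11, -9, 0]
D(1):
  [0, -16, -6, 2, -7]
  [-5, 0, -3, -3, -2]
  [-15, -2, 0, -13, -18]
  [-5, -10, -10, 0, -2]
  [-5, -3, -11, -3, 0]
D(2):
  [0, -16, -6, 2, -7]
  [-5, 0, -3, -3, -2]
  [-7, -2, 0, -5, -4]
  [-5, -10, -10, 0, -2]
  [-5, -3, -6, -3, 0]
D(3):
  [0, -8, -6, 2, -7]
  [-5, 0, -3, -3, -2]
  [-7, -2, 0, -5, -4]
  [-5, -10, -10, 0, -2]
  [-5, -3, -6, -3, 0]
D(4):
  [0, -8, -6, 2, 0]
  [-5, 0, -3, -3, -2]
  [-7, -2, 0, -5, -4]
  [-5, -10, -10, 0, -2]
  [-5, -3, -6, -3, 0]
D(5):
  [0, -3, -6, 2, 0]
  [-5, 0, -3, -3, -2]
  [-7, -2, 0, -5, -4]
  [-5, -5, -8, 0, -2]
  [-5, -3, -6, -3, 0]
Answer: W*[3][2] = -2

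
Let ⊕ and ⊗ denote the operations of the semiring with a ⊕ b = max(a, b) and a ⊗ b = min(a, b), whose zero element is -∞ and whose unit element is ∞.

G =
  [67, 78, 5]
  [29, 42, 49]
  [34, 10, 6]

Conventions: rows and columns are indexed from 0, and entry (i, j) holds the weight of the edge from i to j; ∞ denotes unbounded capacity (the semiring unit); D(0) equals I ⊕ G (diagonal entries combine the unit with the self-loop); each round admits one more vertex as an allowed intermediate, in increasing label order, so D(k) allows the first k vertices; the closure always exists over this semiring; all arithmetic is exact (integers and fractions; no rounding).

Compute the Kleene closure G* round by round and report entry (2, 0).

D(0):
  [∞, 78, 5]
  [29, ∞, 49]
  [34, 10, ∞]
D(1):
  [∞, 78, 5]
  [29, ∞, 49]
  [34, 34, ∞]
D(2):
  [∞, 78, 49]
  [29, ∞, 49]
  [34, 34, ∞]
D(3):
  [∞, 78, 49]
  [34, ∞, 49]
  [34, 34, ∞]
Answer: G*[2][0] = 34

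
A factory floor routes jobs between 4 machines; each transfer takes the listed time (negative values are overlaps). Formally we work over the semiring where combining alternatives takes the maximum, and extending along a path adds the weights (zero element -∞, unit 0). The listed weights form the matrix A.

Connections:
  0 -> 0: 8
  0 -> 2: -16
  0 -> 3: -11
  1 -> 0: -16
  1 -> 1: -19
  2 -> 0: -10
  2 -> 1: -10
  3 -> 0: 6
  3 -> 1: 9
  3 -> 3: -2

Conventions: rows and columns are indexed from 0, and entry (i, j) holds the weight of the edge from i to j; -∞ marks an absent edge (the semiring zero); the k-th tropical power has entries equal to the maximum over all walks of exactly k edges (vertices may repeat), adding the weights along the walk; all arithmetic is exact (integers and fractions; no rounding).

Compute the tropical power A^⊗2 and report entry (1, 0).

A^⊗2:
  [16, -2, -8, -3]
  [-8, -38, -32, -27]
  [-2, -29, -26, -21]
  [14, 7, -10, -4]
Key observation: the optimum is the walk 1->0->0, with weight (-16) + 8 = -8.
Optimal value attained by: walk 1->0->0.
Answer: (A^⊗2)[1][0] = -8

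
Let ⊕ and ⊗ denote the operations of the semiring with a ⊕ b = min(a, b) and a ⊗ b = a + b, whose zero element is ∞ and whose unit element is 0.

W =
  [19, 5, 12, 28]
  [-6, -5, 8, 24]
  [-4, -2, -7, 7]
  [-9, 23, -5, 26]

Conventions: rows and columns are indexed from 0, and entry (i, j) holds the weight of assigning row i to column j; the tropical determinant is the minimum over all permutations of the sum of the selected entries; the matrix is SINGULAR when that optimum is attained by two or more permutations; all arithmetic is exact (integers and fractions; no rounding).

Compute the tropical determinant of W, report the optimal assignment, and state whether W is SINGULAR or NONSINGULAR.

σ = (0, 1, 2, 3): 19 + (-5) + (-7) + 26 = 33
σ = (0, 1, 3, 2): 19 + (-5) + 7 + (-5) = 16
σ = (0, 2, 1, 3): 19 + 8 + (-2) + 26 = 51
σ = (0, 2, 3, 1): 19 + 8 + 7 + 23 = 57
σ = (0, 3, 1, 2): 19 + 24 + (-2) + (-5) = 36
σ = (0, 3, 2, 1): 19 + 24 + (-7) + 23 = 59
σ = (1, 0, 2, 3): 5 + (-6) + (-7) + 26 = 18
σ = (1, 0, 3, 2): 5 + (-6) + 7 + (-5) = 1
σ = (1, 2, 0, 3): 5 + 8 + (-4) + 26 = 35
σ = (1, 2, 3, 0): 5 + 8 + 7 + (-9) = 11
σ = (1, 3, 0, 2): 5 + 24 + (-4) + (-5) = 20
σ = (1, 3, 2, 0): 5 + 24 + (-7) + (-9) = 13
σ = (2, 0, 1, 3): 12 + (-6) + (-2) + 26 = 30
σ = (2, 0, 3, 1): 12 + (-6) + 7 + 23 = 36
σ = (2, 1, 0, 3): 12 + (-5) + (-4) + 26 = 29
σ = (2, 1, 3, 0): 12 + (-5) + 7 + (-9) = 5
σ = (2, 3, 0, 1): 12 + 24 + (-4) + 23 = 55
σ = (2, 3, 1, 0): 12 + 24 + (-2) + (-9) = 25
σ = (3, 0, 1, 2): 28 + (-6) + (-2) + (-5) = 15
σ = (3, 0, 2, 1): 28 + (-6) + (-7) + 23 = 38
σ = (3, 1, 0, 2): 28 + (-5) + (-4) + (-5) = 14
σ = (3, 1, 2, 0): 28 + (-5) + (-7) + (-9) = 7
σ = (3, 2, 0, 1): 28 + 8 + (-4) + 23 = 55
σ = (3, 2, 1, 0): 28 + 8 + (-2) + (-9) = 25
Optimal value attained by: σ = (1, 0, 3, 2).
Answer: det⊕(W) = 1; verdict: NONSINGULAR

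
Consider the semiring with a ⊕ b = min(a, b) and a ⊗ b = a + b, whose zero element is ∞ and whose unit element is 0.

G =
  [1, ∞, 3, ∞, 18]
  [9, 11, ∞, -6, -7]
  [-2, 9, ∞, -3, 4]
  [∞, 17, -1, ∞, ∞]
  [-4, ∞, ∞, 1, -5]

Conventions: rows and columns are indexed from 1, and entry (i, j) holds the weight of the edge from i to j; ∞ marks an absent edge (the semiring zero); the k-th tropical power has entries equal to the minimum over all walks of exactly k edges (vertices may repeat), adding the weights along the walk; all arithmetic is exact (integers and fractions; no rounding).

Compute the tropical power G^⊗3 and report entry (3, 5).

G^⊗2:
  [1, 12, 4, 0, 7]
  [-11, 11, -7, -6, -12]
  [-1, 14, -4, 3, -1]
  [-3, 8, ∞, -4, 3]
  [-9, 18, -1, -4, -10]
G^⊗3:
  [2, 13, -1, 1, 2]
  [-16, 2, -8, -11, -17]
  [-6, 5, 2, -7, -6]
  [-2, 13, -5, 2, -2]
  [-14, 8, -6, -9, -15]
Key observation: the optimum is the walk 3->5->5->5, with weight 4 + (-5) + (-5) = -6.
Optimal value attained by: walk 3->5->5->5.
Answer: (G^⊗3)[3][5] = -6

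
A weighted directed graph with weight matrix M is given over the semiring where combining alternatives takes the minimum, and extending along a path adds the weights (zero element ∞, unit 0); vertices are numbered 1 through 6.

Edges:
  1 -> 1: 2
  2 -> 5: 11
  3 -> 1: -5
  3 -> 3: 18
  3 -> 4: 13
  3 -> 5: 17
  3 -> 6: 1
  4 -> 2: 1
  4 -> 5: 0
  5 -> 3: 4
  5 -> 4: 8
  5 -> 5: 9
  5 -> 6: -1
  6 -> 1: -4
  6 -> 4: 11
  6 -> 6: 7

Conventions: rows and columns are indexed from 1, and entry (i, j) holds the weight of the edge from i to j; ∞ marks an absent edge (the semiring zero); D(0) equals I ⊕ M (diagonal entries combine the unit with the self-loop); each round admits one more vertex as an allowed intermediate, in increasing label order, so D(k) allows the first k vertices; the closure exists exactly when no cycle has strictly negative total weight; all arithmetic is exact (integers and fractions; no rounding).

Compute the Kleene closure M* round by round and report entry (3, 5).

D(0):
  [0, ∞, ∞, ∞, ∞, ∞]
  [∞, 0, ∞, ∞, 11, ∞]
  [-5, ∞, 0, 13, 17, 1]
  [∞, 1, ∞, 0, 0, ∞]
  [∞, ∞, 4, 8, 0, -1]
  [-4, ∞, ∞, 11, ∞, 0]
D(1):
  [0, ∞, ∞, ∞, ∞, ∞]
  [∞, 0, ∞, ∞, 11, ∞]
  [-5, ∞, 0, 13, 17, 1]
  [∞, 1, ∞, 0, 0, ∞]
  [∞, ∞, 4, 8, 0, -1]
  [-4, ∞, ∞, 11, ∞, 0]
D(2):
  [0, ∞, ∞, ∞, ∞, ∞]
  [∞, 0, ∞, ∞, 11, ∞]
  [-5, ∞, 0, 13, 17, 1]
  [∞, 1, ∞, 0, 0, ∞]
  [∞, ∞, 4, 8, 0, -1]
  [-4, ∞, ∞, 11, ∞, 0]
D(3):
  [0, ∞, ∞, ∞, ∞, ∞]
  [∞, 0, ∞, ∞, 11, ∞]
  [-5, ∞, 0, 13, 17, 1]
  [∞, 1, ∞, 0, 0, ∞]
  [-1, ∞, 4, 8, 0, -1]
  [-4, ∞, ∞, 11, ∞, 0]
D(4):
  [0, ∞, ∞, ∞, ∞, ∞]
  [∞, 0, ∞, ∞, 11, ∞]
  [-5, 14, 0, 13, 13, 1]
  [∞, 1, ∞, 0, 0, ∞]
  [-1, 9, 4, 8, 0, -1]
  [-4, 12, ∞, 11, 11, 0]
D(5):
  [0, ∞, ∞, ∞, ∞, ∞]
  [10, 0, 15, 19, 11, 10]
  [-5, 14, 0, 13, 13, 1]
  [-1, 1, 4, 0, 0, -1]
  [-1, 9, 4, 8, 0, -1]
  [-4, 12, 15, 11, 11, 0]
D(6):
  [0, ∞, ∞, ∞, ∞, ∞]
  [6, 0, 15, 19, 11, 10]
  [-5, 13, 0, 12, 12, 1]
  [-5, 1, 4, 0, 0, -1]
  [-5, 9, 4, 8, 0, -1]
  [-4, 12, 15, 11, 11, 0]
Answer: M*[3][5] = 12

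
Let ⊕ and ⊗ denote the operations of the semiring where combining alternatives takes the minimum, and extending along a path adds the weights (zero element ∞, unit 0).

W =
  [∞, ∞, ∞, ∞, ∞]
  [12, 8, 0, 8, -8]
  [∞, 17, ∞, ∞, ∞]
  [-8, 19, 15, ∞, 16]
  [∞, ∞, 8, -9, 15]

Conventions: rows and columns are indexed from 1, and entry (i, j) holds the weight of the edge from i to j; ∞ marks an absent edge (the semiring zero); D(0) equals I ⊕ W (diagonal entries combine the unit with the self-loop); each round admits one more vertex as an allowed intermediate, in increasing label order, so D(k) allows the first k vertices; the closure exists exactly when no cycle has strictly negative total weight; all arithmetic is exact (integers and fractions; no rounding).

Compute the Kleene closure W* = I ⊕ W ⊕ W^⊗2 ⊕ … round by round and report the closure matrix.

D(0):
  [0, ∞, ∞, ∞, ∞]
  [12, 0, 0, 8, -8]
  [∞, 17, 0, ∞, ∞]
  [-8, 19, 15, 0, 16]
  [∞, ∞, 8, -9, 0]
D(1):
  [0, ∞, ∞, ∞, ∞]
  [12, 0, 0, 8, -8]
  [∞, 17, 0, ∞, ∞]
  [-8, 19, 15, 0, 16]
  [∞, ∞, 8, -9, 0]
D(2):
  [0, ∞, ∞, ∞, ∞]
  [12, 0, 0, 8, -8]
  [29, 17, 0, 25, 9]
  [-8, 19, 15, 0, 11]
  [∞, ∞, 8, -9, 0]
D(3):
  [0, ∞, ∞, ∞, ∞]
  [12, 0, 0, 8, -8]
  [29, 17, 0, 25, 9]
  [-8, 19, 15, 0, 11]
  [37, 25, 8, -9, 0]
D(4):
  [0, ∞, ∞, ∞, ∞]
  [0, 0, 0, 8, -8]
  [17, 17, 0, 25, 9]
  [-8, 19, 15, 0, 11]
  [-17, 10, 6, -9, 0]
D(5):
  [0, ∞, ∞, ∞, ∞]
  [-25, 0, -2, -17, -8]
  [-8, 17, 0, 0, 9]
  [-8, 19, 15, 0, 11]
  [-17, 10, 6, -9, 0]
Answer: W* = [[0, ∞, ∞, ∞, ∞], [-25, 0, -2, -17, -8], [-8, 17, 0, 0, 9], [-8, 19, 15, 0, 11], [-17, 10, 6, -9, 0]]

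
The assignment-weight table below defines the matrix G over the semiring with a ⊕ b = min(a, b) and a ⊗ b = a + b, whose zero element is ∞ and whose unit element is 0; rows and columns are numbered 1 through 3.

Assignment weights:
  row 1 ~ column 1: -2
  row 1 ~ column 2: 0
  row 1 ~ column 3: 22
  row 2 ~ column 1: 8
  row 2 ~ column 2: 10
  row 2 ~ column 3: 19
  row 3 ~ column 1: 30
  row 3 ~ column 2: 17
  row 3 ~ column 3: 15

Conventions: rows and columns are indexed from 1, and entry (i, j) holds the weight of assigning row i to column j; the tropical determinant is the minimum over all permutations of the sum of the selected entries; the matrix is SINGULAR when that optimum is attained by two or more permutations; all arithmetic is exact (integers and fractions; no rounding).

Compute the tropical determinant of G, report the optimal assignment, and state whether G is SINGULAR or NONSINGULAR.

σ = (1, 2, 3): (-2) + 10 + 15 = 23
σ = (1, 3, 2): (-2) + 19 + 17 = 34
σ = (2, 1, 3): 0 + 8 + 15 = 23
σ = (2, 3, 1): 0 + 19 + 30 = 49
σ = (3, 1, 2): 22 + 8 + 17 = 47
σ = (3, 2, 1): 22 + 10 + 30 = 62
Optimal value attained by: σ = (1, 2, 3).
Answer: det⊕(G) = 23; verdict: SINGULAR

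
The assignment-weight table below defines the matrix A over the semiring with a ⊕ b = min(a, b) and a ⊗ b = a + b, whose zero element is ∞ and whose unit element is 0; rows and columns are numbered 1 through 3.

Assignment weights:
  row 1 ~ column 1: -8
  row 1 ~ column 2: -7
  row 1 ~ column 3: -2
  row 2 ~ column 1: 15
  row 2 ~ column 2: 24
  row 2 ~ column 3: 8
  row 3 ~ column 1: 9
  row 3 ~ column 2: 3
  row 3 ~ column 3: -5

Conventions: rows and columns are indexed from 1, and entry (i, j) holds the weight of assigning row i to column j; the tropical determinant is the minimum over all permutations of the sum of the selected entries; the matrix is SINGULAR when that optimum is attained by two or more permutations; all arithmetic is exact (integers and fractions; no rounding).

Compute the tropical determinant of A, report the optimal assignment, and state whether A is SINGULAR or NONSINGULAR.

σ = (1, 2, 3): (-8) + 24 + (-5) = 11
σ = (1, 3, 2): (-8) + 8 + 3 = 3
σ = (2, 1, 3): (-7) + 15 + (-5) = 3
σ = (2, 3, 1): (-7) + 8 + 9 = 10
σ = (3, 1, 2): (-2) + 15 + 3 = 16
σ = (3, 2, 1): (-2) + 24 + 9 = 31
Optimal value attained by: σ = (1, 3, 2).
Answer: det⊕(A) = 3; verdict: SINGULAR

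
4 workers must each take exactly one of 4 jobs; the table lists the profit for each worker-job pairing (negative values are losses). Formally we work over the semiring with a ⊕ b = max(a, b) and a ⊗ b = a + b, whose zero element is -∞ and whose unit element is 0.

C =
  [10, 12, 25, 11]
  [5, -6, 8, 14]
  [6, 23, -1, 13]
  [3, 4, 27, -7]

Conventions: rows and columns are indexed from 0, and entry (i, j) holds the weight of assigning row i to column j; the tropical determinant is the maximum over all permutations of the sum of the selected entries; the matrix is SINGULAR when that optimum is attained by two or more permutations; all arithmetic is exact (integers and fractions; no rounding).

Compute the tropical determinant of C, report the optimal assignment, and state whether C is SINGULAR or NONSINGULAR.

σ = (0, 1, 2, 3): 10 + (-6) + (-1) + (-7) = -4
σ = (0, 1, 3, 2): 10 + (-6) + 13 + 27 = 44
σ = (0, 2, 1, 3): 10 + 8 + 23 + (-7) = 34
σ = (0, 2, 3, 1): 10 + 8 + 13 + 4 = 35
σ = (0, 3, 1, 2): 10 + 14 + 23 + 27 = 74
σ = (0, 3, 2, 1): 10 + 14 + (-1) + 4 = 27
σ = (1, 0, 2, 3): 12 + 5 + (-1) + (-7) = 9
σ = (1, 0, 3, 2): 12 + 5 + 13 + 27 = 57
σ = (1, 2, 0, 3): 12 + 8 + 6 + (-7) = 19
σ = (1, 2, 3, 0): 12 + 8 + 13 + 3 = 36
σ = (1, 3, 0, 2): 12 + 14 + 6 + 27 = 59
σ = (1, 3, 2, 0): 12 + 14 + (-1) + 3 = 28
σ = (2, 0, 1, 3): 25 + 5 + 23 + (-7) = 46
σ = (2, 0, 3, 1): 25 + 5 + 13 + 4 = 47
σ = (2, 1, 0, 3): 25 + (-6) + 6 + (-7) = 18
σ = (2, 1, 3, 0): 25 + (-6) + 13 + 3 = 35
σ = (2, 3, 0, 1): 25 + 14 + 6 + 4 = 49
σ = (2, 3, 1, 0): 25 + 14 + 23 + 3 = 65
σ = (3, 0, 1, 2): 11 + 5 + 23 + 27 = 66
σ = (3, 0, 2, 1): 11 + 5 + (-1) + 4 = 19
σ = (3, 1, 0, 2): 11 + (-6) + 6 + 27 = 38
σ = (3, 1, 2, 0): 11 + (-6) + (-1) + 3 = 7
σ = (3, 2, 0, 1): 11 + 8 + 6 + 4 = 29
σ = (3, 2, 1, 0): 11 + 8 + 23 + 3 = 45
Optimal value attained by: σ = (0, 3, 1, 2).
Answer: det⊕(C) = 74; verdict: NONSINGULAR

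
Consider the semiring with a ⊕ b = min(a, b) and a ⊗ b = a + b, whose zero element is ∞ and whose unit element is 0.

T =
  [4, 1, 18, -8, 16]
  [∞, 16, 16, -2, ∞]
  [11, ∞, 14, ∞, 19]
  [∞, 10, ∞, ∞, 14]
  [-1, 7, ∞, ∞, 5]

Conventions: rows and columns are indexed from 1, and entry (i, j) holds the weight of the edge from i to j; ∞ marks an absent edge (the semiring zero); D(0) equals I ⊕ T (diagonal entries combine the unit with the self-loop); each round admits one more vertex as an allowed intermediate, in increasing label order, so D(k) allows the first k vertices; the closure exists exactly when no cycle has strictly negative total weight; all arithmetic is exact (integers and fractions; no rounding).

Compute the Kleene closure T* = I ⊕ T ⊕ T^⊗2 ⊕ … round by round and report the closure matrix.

D(0):
  [0, 1, 18, -8, 16]
  [∞, 0, 16, -2, ∞]
  [11, ∞, 0, ∞, 19]
  [∞, 10, ∞, 0, 14]
  [-1, 7, ∞, ∞, 0]
D(1):
  [0, 1, 18, -8, 16]
  [∞, 0, 16, -2, ∞]
  [11, 12, 0, 3, 19]
  [∞, 10, ∞, 0, 14]
  [-1, 0, 17, -9, 0]
D(2):
  [0, 1, 17, -8, 16]
  [∞, 0, 16, -2, ∞]
  [11, 12, 0, 3, 19]
  [∞, 10, 26, 0, 14]
  [-1, 0, 16, -9, 0]
D(3):
  [0, 1, 17, -8, 16]
  [27, 0, 16, -2, 35]
  [11, 12, 0, 3, 19]
  [37, 10, 26, 0, 14]
  [-1, 0, 16, -9, 0]
D(4):
  [0, 1, 17, -8, 6]
  [27, 0, 16, -2, 12]
  [11, 12, 0, 3, 17]
  [37, 10, 26, 0, 14]
  [-1, 0, 16, -9, 0]
D(5):
  [0, 1, 17, -8, 6]
  [11, 0, 16, -2, 12]
  [11, 12, 0, 3, 17]
  [13, 10, 26, 0, 14]
  [-1, 0, 16, -9, 0]
Answer: T* = [[0, 1, 17, -8, 6], [11, 0, 16, -2, 12], [11, 12, 0, 3, 17], [13, 10, 26, 0, 14], [-1, 0, 16, -9, 0]]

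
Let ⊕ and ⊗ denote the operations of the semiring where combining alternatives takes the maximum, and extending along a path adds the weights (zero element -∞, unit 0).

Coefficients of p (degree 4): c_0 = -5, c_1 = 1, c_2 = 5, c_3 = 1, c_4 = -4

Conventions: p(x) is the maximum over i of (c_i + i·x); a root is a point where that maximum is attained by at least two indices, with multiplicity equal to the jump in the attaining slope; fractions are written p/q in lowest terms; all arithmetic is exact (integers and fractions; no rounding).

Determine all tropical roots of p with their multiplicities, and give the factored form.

hull edge (i=0, c=-5) to (i=1, c=1): slope 6, span 1
hull edge (i=1, c=1) to (i=2, c=5): slope 4, span 1
hull edge (i=2, c=5) to (i=3, c=1): slope -4, span 1
hull edge (i=3, c=1) to (i=4, c=-4): slope -5, span 1
Factored form: p(x) = -4 ⊗ (x ⊕ (-6)) ⊗ (x ⊕ (-4)) ⊗ (x ⊕ 4) ⊗ (x ⊕ 5)
Answer: roots = -6 (mult 1), -4 (mult 1), 4 (mult 1), 5 (mult 1)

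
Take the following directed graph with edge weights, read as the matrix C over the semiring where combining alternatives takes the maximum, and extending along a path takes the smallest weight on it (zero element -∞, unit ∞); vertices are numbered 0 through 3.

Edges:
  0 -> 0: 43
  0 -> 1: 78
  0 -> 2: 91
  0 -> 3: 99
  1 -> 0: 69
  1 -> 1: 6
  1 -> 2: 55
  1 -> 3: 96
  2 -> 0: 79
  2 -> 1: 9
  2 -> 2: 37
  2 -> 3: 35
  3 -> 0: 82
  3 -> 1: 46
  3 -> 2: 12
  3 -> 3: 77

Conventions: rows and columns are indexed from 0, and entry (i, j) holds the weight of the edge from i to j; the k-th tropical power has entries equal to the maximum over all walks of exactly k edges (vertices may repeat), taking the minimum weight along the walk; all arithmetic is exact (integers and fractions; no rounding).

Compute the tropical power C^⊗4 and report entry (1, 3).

C^⊗2:
  [82, 46, 55, 78]
  [82, 69, 69, 77]
  [43, 78, 79, 79]
  [77, 78, 82, 82]
C^⊗3:
  [78, 78, 82, 82]
  [77, 78, 82, 82]
  [79, 46, 55, 78]
  [82, 77, 77, 78]
C^⊗4:
  [82, 78, 78, 78]
  [82, 77, 77, 78]
  [78, 78, 79, 79]
  [78, 78, 82, 82]
Key observation: the optimum is the walk 1->3->0->1->3, with weight 96 min 82 min 78 min 96 = 78.
Optimal value attained by: walk 1->3->0->1->3.
Answer: (C^⊗4)[1][3] = 78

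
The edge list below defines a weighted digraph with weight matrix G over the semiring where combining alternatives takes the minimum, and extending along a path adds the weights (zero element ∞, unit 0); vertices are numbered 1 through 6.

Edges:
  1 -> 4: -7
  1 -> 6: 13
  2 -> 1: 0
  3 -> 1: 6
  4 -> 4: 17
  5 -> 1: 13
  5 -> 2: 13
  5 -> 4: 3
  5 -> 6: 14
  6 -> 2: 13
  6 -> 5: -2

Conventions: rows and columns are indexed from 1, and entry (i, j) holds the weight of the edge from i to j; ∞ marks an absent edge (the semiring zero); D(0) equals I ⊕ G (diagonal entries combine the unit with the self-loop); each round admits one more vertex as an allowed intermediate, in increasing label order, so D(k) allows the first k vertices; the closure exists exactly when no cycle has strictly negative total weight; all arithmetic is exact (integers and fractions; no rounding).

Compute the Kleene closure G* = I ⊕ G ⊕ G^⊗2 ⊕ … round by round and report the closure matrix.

D(0):
  [0, ∞, ∞, -7, ∞, 13]
  [0, 0, ∞, ∞, ∞, ∞]
  [6, ∞, 0, ∞, ∞, ∞]
  [∞, ∞, ∞, 0, ∞, ∞]
  [13, 13, ∞, 3, 0, 14]
  [∞, 13, ∞, ∞, -2, 0]
D(1):
  [0, ∞, ∞, -7, ∞, 13]
  [0, 0, ∞, -7, ∞, 13]
  [6, ∞, 0, -1, ∞, 19]
  [∞, ∞, ∞, 0, ∞, ∞]
  [13, 13, ∞, 3, 0, 14]
  [∞, 13, ∞, ∞, -2, 0]
D(2):
  [0, ∞, ∞, -7, ∞, 13]
  [0, 0, ∞, -7, ∞, 13]
  [6, ∞, 0, -1, ∞, 19]
  [∞, ∞, ∞, 0, ∞, ∞]
  [13, 13, ∞, 3, 0, 14]
  [13, 13, ∞, 6, -2, 0]
D(3):
  [0, ∞, ∞, -7, ∞, 13]
  [0, 0, ∞, -7, ∞, 13]
  [6, ∞, 0, -1, ∞, 19]
  [∞, ∞, ∞, 0, ∞, ∞]
  [13, 13, ∞, 3, 0, 14]
  [13, 13, ∞, 6, -2, 0]
D(4):
  [0, ∞, ∞, -7, ∞, 13]
  [0, 0, ∞, -7, ∞, 13]
  [6, ∞, 0, -1, ∞, 19]
  [∞, ∞, ∞, 0, ∞, ∞]
  [13, 13, ∞, 3, 0, 14]
  [13, 13, ∞, 6, -2, 0]
D(5):
  [0, ∞, ∞, -7, ∞, 13]
  [0, 0, ∞, -7, ∞, 13]
  [6, ∞, 0, -1, ∞, 19]
  [∞, ∞, ∞, 0, ∞, ∞]
  [13, 13, ∞, 3, 0, 14]
  [11, 11, ∞, 1, -2, 0]
D(6):
  [0, 24, ∞, -7, 11, 13]
  [0, 0, ∞, -7, 11, 13]
  [6, 30, 0, -1, 17, 19]
  [∞, ∞, ∞, 0, ∞, ∞]
  [13, 13, ∞, 3, 0, 14]
  [11, 11, ∞, 1, -2, 0]
Answer: G* = [[0, 24, ∞, -7, 11, 13], [0, 0, ∞, -7, 11, 13], [6, 30, 0, -1, 17, 19], [∞, ∞, ∞, 0, ∞, ∞], [13, 13, ∞, 3, 0, 14], [11, 11, ∞, 1, -2, 0]]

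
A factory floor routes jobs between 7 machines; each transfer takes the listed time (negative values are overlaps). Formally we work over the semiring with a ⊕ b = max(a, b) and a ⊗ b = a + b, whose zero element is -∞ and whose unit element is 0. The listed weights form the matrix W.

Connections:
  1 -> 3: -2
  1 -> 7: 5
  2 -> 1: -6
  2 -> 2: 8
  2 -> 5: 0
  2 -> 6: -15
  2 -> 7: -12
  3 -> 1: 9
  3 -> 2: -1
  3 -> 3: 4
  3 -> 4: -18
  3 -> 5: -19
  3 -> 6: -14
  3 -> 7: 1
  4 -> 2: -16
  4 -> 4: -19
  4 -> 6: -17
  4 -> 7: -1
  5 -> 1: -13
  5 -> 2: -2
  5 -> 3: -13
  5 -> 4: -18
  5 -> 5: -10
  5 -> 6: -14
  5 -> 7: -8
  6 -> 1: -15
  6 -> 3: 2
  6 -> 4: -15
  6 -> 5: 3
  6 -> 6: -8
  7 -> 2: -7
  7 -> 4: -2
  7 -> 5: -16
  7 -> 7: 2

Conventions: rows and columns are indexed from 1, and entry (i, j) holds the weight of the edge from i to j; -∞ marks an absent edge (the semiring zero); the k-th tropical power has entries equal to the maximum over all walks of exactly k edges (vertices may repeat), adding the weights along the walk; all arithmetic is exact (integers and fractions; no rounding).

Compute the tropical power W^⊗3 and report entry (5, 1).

W^⊗2:
  [7, -2, 2, 3, -11, -16, 7]
  [2, 16, -8, -14, 8, -7, -1]
  [13, 7, 8, -1, -1, -10, 14]
  [-22, -8, -15, -3, -14, -25, 1]
  [-4, 6, -9, -10, -2, -17, -6]
  [11, 1, 6, -15, -5, -11, 3]
  [-13, 1, -29, 0, -7, -19, 4]
W^⊗3:
  [11, 6, 6, 5, -2, -12, 12]
  [10, 24, 0, -3, 16, 1, 7]
  [17, 15, 12, 12, 7, -6, 18]
  [-6, 0, -11, -1, -8, -20, 3]
  [0, 14, -5, -8, 6, -9, 1]
  [15, 9, 10, 1, 1, -8, 16]
  [-5, 9, -15, 2, 1, -14, 6]
Key observation: the optimum is the walk 5->2->2->1, with weight (-2) + 8 + (-6) = 0.
Optimal value attained by: walk 5->2->2->1.
Answer: (W^⊗3)[5][1] = 0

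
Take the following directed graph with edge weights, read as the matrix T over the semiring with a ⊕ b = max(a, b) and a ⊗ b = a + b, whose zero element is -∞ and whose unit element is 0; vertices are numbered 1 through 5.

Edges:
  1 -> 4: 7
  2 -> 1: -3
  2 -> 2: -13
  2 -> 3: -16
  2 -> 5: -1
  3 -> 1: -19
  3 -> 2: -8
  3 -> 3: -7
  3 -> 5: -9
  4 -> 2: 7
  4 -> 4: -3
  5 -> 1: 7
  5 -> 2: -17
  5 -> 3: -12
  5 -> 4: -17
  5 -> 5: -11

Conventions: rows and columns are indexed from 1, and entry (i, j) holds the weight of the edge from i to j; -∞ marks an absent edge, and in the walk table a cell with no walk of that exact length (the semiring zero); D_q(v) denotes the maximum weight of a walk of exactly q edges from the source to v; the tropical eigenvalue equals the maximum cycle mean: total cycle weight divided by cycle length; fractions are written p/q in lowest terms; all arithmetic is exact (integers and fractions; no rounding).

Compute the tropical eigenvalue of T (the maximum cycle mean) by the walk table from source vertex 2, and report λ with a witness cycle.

q=0: [-∞, 0, -∞, -∞, -∞]
q=1: [-3, -13, -16, -∞, -1]
q=2: [6, -18, -13, 4, -12]
q=3: [-5, 11, -20, 13, -19]
q=4: [8, 20, -5, 10, 10]
q=5: [17, 17, 4, 15, 19]
Optimal cycle mean attained by: cycle 1->4->2->5->1, total 7 + 7 + (-1) + 7, length 4.
Answer: λ = 5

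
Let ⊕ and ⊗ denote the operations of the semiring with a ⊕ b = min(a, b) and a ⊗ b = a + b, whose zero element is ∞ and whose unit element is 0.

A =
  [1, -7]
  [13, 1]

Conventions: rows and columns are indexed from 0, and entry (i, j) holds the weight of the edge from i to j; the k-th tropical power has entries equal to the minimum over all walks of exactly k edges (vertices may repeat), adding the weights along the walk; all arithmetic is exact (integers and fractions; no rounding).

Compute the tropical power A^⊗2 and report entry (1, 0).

A^⊗2:
  [2, -6]
  [14, 2]
Key observation: the optimum is the walk 1->0->0, with weight 13 + 1 = 14.
Optimal value attained by: walk 1->0->0.
Answer: (A^⊗2)[1][0] = 14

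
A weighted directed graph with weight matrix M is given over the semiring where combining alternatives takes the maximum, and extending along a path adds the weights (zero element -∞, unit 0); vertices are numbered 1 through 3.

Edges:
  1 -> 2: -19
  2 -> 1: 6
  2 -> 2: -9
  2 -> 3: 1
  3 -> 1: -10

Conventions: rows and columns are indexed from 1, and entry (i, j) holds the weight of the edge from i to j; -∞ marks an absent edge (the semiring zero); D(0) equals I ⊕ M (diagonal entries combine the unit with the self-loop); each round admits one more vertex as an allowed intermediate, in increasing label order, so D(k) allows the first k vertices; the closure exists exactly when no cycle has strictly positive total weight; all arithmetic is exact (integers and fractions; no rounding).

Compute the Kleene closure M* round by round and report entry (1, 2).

D(0):
  [0, -19, -∞]
  [6, 0, 1]
  [-10, -∞, 0]
D(1):
  [0, -19, -∞]
  [6, 0, 1]
  [-10, -29, 0]
D(2):
  [0, -19, -18]
  [6, 0, 1]
  [-10, -29, 0]
D(3):
  [0, -19, -18]
  [6, 0, 1]
  [-10, -29, 0]
Answer: M*[1][2] = -19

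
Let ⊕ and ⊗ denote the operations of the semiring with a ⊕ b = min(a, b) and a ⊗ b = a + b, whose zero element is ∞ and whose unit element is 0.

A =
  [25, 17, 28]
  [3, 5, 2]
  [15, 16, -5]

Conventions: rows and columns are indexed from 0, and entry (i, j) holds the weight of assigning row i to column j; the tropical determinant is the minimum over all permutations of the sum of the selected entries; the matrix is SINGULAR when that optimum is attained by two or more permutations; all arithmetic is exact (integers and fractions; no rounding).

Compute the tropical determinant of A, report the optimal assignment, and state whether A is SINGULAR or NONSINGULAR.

σ = (0, 1, 2): 25 + 5 + (-5) = 25
σ = (0, 2, 1): 25 + 2 + 16 = 43
σ = (1, 0, 2): 17 + 3 + (-5) = 15
σ = (1, 2, 0): 17 + 2 + 15 = 34
σ = (2, 0, 1): 28 + 3 + 16 = 47
σ = (2, 1, 0): 28 + 5 + 15 = 48
Optimal value attained by: σ = (1, 0, 2).
Answer: det⊕(A) = 15; verdict: NONSINGULAR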